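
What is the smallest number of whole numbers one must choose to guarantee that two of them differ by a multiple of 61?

Two integers differ by a multiple of 61 exactly when they share a remainder mod 61.
There are 61 residue classes mod 61, so 61 integers can all lie in distinct classes.
One more integer must repeat a residue, giving a difference divisible by 61. So n = 61 + 1 = 62.

62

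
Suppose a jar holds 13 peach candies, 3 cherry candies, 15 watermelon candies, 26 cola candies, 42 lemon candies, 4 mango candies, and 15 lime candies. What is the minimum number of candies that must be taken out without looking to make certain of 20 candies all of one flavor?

89

In the worst case we take at most 19 of each flavor, but all 13 peach, all 3 cherry, all 15 watermelon, all 4 mango, and all 15 lime (fewer than 19), giving 13 + 3 + 15 + 19 + 19 + 4 + 15 = 88.
One more candy then forces some flavor to 20, so 88 + 1 = 89.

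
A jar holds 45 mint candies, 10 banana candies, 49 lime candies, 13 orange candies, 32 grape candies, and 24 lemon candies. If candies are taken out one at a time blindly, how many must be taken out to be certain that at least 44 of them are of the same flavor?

In the worst case we take at most 43 of each flavor, but all 10 banana, all 13 orange, all 32 grape, and all 24 lemon (fewer than 43), giving 43 + 10 + 43 + 13 + 32 + 24 = 165.
One more candy then forces some flavor to 44, so 165 + 1 = 166.

166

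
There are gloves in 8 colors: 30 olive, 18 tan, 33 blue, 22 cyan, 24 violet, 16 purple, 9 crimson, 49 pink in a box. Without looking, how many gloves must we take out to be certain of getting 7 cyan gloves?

186

To avoid cyan gloves as long as possible, exhaust the other 7 colors first.
The worst case draws every non-cyan glove first: 30 + 18 + 33 + 24 + 16 + 9 + 49 = 179.
The next 7 draws are then forced to be cyan, giving 179 + 7 = 186.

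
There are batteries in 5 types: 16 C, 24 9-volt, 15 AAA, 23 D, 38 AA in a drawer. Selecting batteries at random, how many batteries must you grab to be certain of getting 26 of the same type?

104

Treat the 5 types as pigeonholes.
In the worst case we take at most 25 of each type, but all 16 C, all 24 9-volt, all 15 AAA, and all 23 D (fewer than 25), giving 16 + 24 + 15 + 23 + 25 = 103.
One more battery then forces some type to 26, so 103 + 1 = 104.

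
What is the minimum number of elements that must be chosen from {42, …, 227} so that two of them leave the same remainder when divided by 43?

44

Use the pigeonhole principle on residue classes: group the integers by remainder mod 43; there are 43 residue classes, each nonempty in this range.
Choosing one from each class (43 integers) avoids any shared remainder.
One more choice must repeat a class, so two differ by a multiple of 43. Hence 43 + 1 = 44.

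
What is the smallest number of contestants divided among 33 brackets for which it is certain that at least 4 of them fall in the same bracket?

There are 33 brackets acting as pigeonholes.
With 33 × 3 = 99 contestants we could place exactly 3 in each, with no class reaching 4.
One more forces some class to hold 4, so 99 + 1 = 100.

100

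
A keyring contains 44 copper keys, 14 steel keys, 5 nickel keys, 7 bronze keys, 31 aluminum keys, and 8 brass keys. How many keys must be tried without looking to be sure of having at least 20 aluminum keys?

98

The worst case draws every non-aluminum key first: 44 + 14 + 5 + 7 + 8 = 78.
The next 20 draws are then forced to be aluminum, giving 78 + 20 = 98.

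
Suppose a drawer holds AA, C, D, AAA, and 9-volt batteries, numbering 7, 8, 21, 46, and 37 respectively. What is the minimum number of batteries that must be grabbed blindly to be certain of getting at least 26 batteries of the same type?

87

In the worst case we take at most 25 of each type, but all 7 AA, all 8 C, and all 21 D (fewer than 25), giving 7 + 8 + 21 + 25 + 25 = 86.
One more battery then forces some type to 26, so 86 + 1 = 87.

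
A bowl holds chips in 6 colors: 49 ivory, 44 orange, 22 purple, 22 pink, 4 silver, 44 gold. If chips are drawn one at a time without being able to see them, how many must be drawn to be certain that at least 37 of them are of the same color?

157

Treat the 6 colors as pigeonholes.
In the worst case we take at most 36 of each color, but all 22 purple, all 22 pink, and all 4 silver (fewer than 36), giving 36 + 36 + 22 + 22 + 4 + 36 = 156.
One more chip then forces some color to 37, so 156 + 1 = 157.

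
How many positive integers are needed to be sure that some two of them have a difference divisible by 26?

27

Two integers differ by a multiple of 26 exactly when they share a remainder mod 26.
There are 26 residue classes mod 26, so 26 integers can all lie in distinct classes.
One more integer must repeat a residue, giving a difference divisible by 26. So n = 26 + 1 = 27.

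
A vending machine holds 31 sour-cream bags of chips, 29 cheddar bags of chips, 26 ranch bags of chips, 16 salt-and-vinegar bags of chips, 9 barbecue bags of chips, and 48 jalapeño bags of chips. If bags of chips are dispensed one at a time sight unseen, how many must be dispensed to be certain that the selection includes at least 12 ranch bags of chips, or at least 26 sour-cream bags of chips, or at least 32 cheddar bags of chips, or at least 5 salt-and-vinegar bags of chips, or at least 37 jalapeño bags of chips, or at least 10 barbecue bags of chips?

115

The worst case stops just short of every target: 25 sour-cream, all 29 cheddar, 11 ranch, 4 salt-and-vinegar, 9 barbecue, 36 jalapeño — 25 + 29 + 11 + 4 + 9 + 36 = 114 bags of chips.
One more bag of chips must push some flavor to its target, so 114 + 1 = 115.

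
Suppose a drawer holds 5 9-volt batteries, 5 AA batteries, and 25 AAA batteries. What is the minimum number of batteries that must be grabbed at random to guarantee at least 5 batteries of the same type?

13

Treat the 3 types as pigeonholes.
The worst case takes 4 batteries of each type without reaching 5 of any: 3 × 4 = 12.
The next battery must bring some type to 5, so 12 + 1 = 13.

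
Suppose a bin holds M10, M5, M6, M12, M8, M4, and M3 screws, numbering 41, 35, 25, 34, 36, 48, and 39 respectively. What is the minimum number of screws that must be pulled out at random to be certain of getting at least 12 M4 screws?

222

The worst case draws every non-M4 screw first: 41 + 35 + 25 + 34 + 36 + 39 = 210.
The next 12 draws are then forced to be M4, giving 210 + 12 = 222.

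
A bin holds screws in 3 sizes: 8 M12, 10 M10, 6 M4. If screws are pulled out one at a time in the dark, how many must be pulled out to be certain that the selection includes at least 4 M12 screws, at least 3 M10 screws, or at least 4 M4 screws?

Each of the 3 sizes has its own threshold; avoid all of them simultaneously.
The worst case stops just short of every target: 3 M12, 2 M10, 3 M4 — 3 + 2 + 3 = 8 screws.
One more screw must push some size to its target, so 8 + 1 = 9.

9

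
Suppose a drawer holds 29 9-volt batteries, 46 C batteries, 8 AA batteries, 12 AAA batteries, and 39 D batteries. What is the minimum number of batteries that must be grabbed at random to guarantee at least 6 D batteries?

To avoid D batteries as long as possible, exhaust the other 4 types first.
The worst case draws every non-D battery first: 29 + 46 + 8 + 12 = 95.
The next 6 draws are then forced to be D, giving 95 + 6 = 101.

101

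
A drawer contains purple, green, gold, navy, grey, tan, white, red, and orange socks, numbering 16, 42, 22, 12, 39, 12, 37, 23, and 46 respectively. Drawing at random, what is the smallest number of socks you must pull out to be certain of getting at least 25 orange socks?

228

The worst case draws every non-orange sock first: 16 + 42 + 22 + 12 + 39 + 12 + 37 + 23 = 203.
The next 25 draws are then forced to be orange, giving 203 + 25 = 228.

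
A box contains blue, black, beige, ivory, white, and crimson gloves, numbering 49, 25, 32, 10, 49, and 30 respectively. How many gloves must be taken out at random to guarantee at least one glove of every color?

186

The hardest color to obtain is ivory: we could draw every other glove first — 195 − 10 = 185 gloves — without a single ivory one.
The next draw must be ivory, so 185 + 1 = 186.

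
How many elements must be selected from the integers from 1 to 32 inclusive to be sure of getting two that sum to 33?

17

Partition {1, …, 32} into 16 pairs: {1,32}, {2,31}, …, {16,17}.
Choosing 16 integers — say the integers 1 through 16 — takes one from each pair and avoids the property.
Choosing 17 forces two into the same pair by pigeonhole, and those sum to 33. So 17.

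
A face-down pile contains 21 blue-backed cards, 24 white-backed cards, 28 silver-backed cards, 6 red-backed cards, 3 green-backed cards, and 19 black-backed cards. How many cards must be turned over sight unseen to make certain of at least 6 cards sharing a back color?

29

In the worst case we take at most 5 of each back color, but all 3 green-backed (fewer than 5), giving 5 + 5 + 5 + 5 + 3 + 5 = 28.
One more card then forces some back color to 6, so 28 + 1 = 29.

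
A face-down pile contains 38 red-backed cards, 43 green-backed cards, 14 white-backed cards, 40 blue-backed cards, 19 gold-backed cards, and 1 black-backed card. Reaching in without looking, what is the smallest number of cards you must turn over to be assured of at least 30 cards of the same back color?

122

Treat the 6 back colors as pigeonholes.
In the worst case we take at most 29 of each back color, but all 14 white-backed, all 19 gold-backed, and all 1 black-backed (fewer than 29), giving 29 + 29 + 14 + 29 + 19 + 1 = 121.
One more card then forces some back color to 30, so 121 + 1 = 122.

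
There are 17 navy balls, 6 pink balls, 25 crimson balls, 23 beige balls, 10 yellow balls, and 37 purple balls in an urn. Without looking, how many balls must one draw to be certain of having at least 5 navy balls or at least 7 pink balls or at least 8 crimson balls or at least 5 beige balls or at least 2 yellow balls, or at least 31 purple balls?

Each of the 6 colors has its own threshold; avoid all of them simultaneously.
The worst case stops just short of every target: 4 navy, 6 pink, 7 crimson, 4 beige, 1 yellow, 30 purple — 4 + 6 + 7 + 4 + 1 + 30 = 52 balls.
One more ball must push some color to its target, so 52 + 1 = 53.

53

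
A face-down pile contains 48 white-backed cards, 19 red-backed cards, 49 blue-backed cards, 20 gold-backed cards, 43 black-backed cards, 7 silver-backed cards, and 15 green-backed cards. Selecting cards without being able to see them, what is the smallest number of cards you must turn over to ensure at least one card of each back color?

The hardest back color to obtain is silver-backed: we could draw every other card first — 201 − 7 = 194 cards — without a single silver-backed one.
The next draw must be silver-backed, so 194 + 1 = 195.

195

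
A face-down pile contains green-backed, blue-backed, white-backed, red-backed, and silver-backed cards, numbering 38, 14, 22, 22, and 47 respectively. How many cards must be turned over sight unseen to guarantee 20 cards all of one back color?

91

In the worst case we take at most 19 of each back color, but all 14 blue-backed (fewer than 19), giving 19 + 14 + 19 + 19 + 19 = 90.
One more card then forces some back color to 20, so 90 + 1 = 91.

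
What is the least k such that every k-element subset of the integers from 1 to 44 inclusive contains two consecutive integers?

Partition {1, …, 44} into 22 pairs: {1,2}, {3,4}, …, {43,44}.
Choosing 22 integers — say the 22 even numbers 2, 4, …, 44 — takes one from each pair and avoids the property.
Choosing 23 forces two into the same pair by pigeonhole, and those are consecutive. So 23.

23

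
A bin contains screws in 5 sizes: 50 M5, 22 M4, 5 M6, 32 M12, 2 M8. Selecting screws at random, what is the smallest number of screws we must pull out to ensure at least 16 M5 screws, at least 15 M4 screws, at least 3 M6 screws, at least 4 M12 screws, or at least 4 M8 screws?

37

Each of the 5 sizes has its own threshold; avoid all of them simultaneously.
The worst case stops just short of every target: 15 M5, 14 M4, 2 M6, 3 M12, all 2 M8 — 15 + 14 + 2 + 3 + 2 = 36 screws.
One more screw must push some size to its target, so 36 + 1 = 37.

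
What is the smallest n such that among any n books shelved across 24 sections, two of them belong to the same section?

There are 24 sections acting as pigeonholes.
With 24 books we could place one in each, avoiding any repeat.
One more forces some class to hold 2, so 24 + 1 = 25.

25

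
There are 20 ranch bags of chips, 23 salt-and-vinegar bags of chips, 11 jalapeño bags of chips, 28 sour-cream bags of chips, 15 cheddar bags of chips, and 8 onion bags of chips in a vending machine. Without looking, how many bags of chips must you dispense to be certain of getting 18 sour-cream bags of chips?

95

The worst case draws every non-sour-cream bag of chips first: 20 + 23 + 11 + 15 + 8 = 77.
The next 18 draws are then forced to be sour-cream, giving 77 + 18 = 95.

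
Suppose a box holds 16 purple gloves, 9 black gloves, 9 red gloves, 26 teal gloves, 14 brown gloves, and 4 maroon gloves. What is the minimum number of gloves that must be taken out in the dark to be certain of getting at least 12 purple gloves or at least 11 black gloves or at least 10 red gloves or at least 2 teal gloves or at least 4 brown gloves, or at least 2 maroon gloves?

Each of the 6 colors has its own threshold; avoid all of them simultaneously.
The worst case stops just short of every target: 11 purple, all 9 black, 9 red, 1 teal, 3 brown, 1 maroon — 11 + 9 + 9 + 1 + 3 + 1 = 34 gloves.
One more glove must push some color to its target, so 34 + 1 = 35.

35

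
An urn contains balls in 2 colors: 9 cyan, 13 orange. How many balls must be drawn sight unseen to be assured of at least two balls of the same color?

The worst case takes 1 ball of each color without reaching 2 of any: 2 × 1 = 2.
The next ball must bring some color to 2, so 2 + 1 = 3.

3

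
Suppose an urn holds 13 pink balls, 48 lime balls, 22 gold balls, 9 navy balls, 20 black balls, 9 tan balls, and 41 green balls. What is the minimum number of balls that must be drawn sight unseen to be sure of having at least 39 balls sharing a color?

Treat the 7 colors as pigeonholes.
In the worst case we take at most 38 of each color, but all 13 pink, all 22 gold, all 9 navy, all 20 black, and all 9 tan (fewer than 38), giving 13 + 38 + 22 + 9 + 20 + 9 + 38 = 149.
One more ball then forces some color to 39, so 149 + 1 = 150.

150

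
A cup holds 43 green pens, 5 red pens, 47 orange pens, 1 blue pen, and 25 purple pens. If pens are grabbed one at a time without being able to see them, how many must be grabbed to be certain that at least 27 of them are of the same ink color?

In the worst case we take at most 26 of each ink color, but all 5 red, all 1 blue, and all 25 purple (fewer than 26), giving 26 + 5 + 26 + 1 + 25 = 83.
One more pen then forces some ink color to 27, so 83 + 1 = 84.

84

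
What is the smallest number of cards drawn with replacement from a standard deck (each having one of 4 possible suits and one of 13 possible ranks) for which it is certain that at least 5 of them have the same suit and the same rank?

209

There are 4 × 13 = 52 (suit, rank) combinations acting as pigeonholes.
With 52 × 4 = 208 cards drawn with replacement from a standard deck we could place exactly 4 in each, with no (suit, rank) pair reaching 5.
One more forces some (suit, rank) pair to hold 5, so 208 + 1 = 209.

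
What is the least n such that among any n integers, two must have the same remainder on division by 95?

96

Two integers differ by a multiple of 95 exactly when they share a remainder mod 95.
There are 95 residue classes mod 95, so 95 integers can all lie in distinct classes.
One more integer must repeat a residue, giving a difference divisible by 95. So n = 95 + 1 = 96.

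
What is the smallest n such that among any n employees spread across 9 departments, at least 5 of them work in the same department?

There are 9 departments acting as pigeonholes.
With 9 × 4 = 36 employees we could place exactly 4 in each, with no class reaching 5.
One more forces some class to hold 5, so 36 + 1 = 37.

37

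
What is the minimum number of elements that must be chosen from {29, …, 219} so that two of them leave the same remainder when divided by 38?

Group the integers by remainder mod 38; there are 38 residue classes, each nonempty in this range.
Choosing one from each class (38 integers) avoids any shared remainder.
One more choice must repeat a class, so two differ by a multiple of 38. Hence 38 + 1 = 39.

39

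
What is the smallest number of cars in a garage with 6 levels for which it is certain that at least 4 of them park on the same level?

19

There are 6 levels acting as pigeonholes.
With 6 × 3 = 18 cars we could place exactly 3 in each, with no class reaching 4.
One more forces some class to hold 4, so 18 + 1 = 19.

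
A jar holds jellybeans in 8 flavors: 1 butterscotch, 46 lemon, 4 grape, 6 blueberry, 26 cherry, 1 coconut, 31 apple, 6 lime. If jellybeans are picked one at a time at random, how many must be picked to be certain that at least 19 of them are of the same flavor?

73

In the worst case we take at most 18 of each flavor, but all 1 butterscotch, all 4 grape, all 6 blueberry, all 1 coconut, and all 6 lime (fewer than 18), giving 1 + 18 + 4 + 6 + 18 + 1 + 18 + 6 = 72.
One more jellybean then forces some flavor to 19, so 72 + 1 = 73.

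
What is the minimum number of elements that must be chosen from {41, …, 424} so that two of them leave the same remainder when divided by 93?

Use the pigeonhole principle on residue classes: group the integers by remainder mod 93; there are 93 residue classes, each nonempty in this range.
Choosing one from each class (93 integers) avoids any shared remainder.
One more choice must repeat a class, so two differ by a multiple of 93. Hence 93 + 1 = 94.

94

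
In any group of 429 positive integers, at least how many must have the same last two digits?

The 429 positive integers fall into 100 possible two-digit endings.
If each of the 100 possible two-digit endings held at most 4, the total would be at most 100 × 4 = 400 < 429, a contradiction.
So at least one holds ⌈429/100⌉ = 5.

5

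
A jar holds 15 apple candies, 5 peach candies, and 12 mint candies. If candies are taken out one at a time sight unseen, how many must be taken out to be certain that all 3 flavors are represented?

28

The hardest flavor to obtain is peach: we could draw every other candy first — 32 − 5 = 27 candies — without a single peach one.
The next draw must be peach, so 27 + 1 = 28.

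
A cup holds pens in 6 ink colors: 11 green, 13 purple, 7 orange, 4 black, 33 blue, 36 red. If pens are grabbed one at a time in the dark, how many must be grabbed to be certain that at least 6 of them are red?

The worst case draws every non-red pen first: 11 + 13 + 7 + 4 + 33 = 68.
The next 6 draws are then forced to be red, giving 68 + 6 = 74.

74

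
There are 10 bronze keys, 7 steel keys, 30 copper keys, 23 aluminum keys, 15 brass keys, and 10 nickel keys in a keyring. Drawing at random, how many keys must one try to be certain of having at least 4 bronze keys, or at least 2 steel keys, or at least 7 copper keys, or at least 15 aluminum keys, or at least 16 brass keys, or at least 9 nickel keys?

The worst case stops just short of every target: 3 bronze, 1 steel, 6 copper, 14 aluminum, 15 brass, 8 nickel — 3 + 1 + 6 + 14 + 15 + 8 = 47 keys.
One more key must push some type to its target, so 47 + 1 = 48.

48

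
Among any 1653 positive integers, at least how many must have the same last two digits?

17

If each of the 100 possible two-digit endings held at most 16, the total would be at most 100 × 16 = 1600 < 1653, a contradiction.
So at least one holds ⌈1653/100⌉ = 17.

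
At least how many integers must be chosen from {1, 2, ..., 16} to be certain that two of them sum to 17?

Partition {1, …, 16} into 8 pairs: {1,16}, {2,15}, …, {8,9}.
Choosing 8 integers — say the integers 1 through 8 — takes one from each pair and avoids the property.
Choosing 9 forces two into the same pair by pigeonhole, and those sum to 17. So 9.

9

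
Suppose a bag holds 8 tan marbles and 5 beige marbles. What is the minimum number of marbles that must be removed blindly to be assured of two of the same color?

3

Treat the 2 colors as pigeonholes.
The worst case takes 1 marble of each color without reaching 2 of any: 2 × 1 = 2.
The next marble must bring some color to 2, so 2 + 1 = 3.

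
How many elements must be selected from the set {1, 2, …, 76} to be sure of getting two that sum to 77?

Partition {1, …, 76} into 38 pairs: {1,76}, {2,75}, …, {38,39}.
Choosing 38 integers — say the integers 1 through 38 — takes one from each pair and avoids the property.
Choosing 39 forces two into the same pair by pigeonhole, and those sum to 77. So 39.

39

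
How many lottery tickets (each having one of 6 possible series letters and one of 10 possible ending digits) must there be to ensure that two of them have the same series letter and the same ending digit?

61

There are 6 × 10 = 60 (series letter, ending digit) combinations acting as pigeonholes.
With 60 lottery tickets we could place one in each, avoiding any repeat.
One more forces some (series letter, ending digit) pair to hold 2, so 60 + 1 = 61.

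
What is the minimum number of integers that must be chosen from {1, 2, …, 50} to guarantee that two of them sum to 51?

Partition {1, …, 50} into 25 pairs: {1,50}, {2,49}, …, {25,26}.
Choosing 25 integers — say the integers 1 through 25 — takes one from each pair and avoids the property.
Choosing 26 forces two into the same pair by pigeonhole, and those sum to 51. So 26.

26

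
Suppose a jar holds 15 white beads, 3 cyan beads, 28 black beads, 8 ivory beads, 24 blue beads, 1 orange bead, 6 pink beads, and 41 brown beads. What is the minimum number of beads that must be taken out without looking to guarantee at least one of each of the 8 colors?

126

The hardest color to obtain is orange: we could draw every other bead first — 126 − 1 = 125 beads — without a single orange one.
The next draw must be orange, so 125 + 1 = 126.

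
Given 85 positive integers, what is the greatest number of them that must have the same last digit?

There are 10 possible last digits, which serve as the pigeonholes.
If each of the 10 possible last digits held at most 8, the total would be at most 10 × 8 = 80 < 85, a contradiction.
So at least one holds ⌈85/10⌉ = 9.

9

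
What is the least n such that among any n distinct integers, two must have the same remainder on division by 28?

Two integers differ by a multiple of 28 exactly when they share a remainder mod 28.
There are 28 residue classes mod 28, so 28 integers can all lie in distinct classes.
One more integer must repeat a residue, giving a difference divisible by 28. So n = 28 + 1 = 29.

29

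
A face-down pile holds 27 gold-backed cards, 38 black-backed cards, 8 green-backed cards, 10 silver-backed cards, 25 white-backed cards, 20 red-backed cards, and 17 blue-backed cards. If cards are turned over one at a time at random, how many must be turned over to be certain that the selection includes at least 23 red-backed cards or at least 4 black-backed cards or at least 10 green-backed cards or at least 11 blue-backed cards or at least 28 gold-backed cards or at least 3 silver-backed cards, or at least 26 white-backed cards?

96

Each of the 7 back colors has its own threshold; avoid all of them simultaneously.
The worst case stops just short of every target: 27 gold-backed, 3 black-backed, all 8 green-backed, 2 silver-backed, 25 white-backed, all 20 red-backed, 10 blue-backed — 27 + 3 + 8 + 2 + 25 + 20 + 10 = 95 cards.
One more card must push some back color to its target, so 95 + 1 = 96.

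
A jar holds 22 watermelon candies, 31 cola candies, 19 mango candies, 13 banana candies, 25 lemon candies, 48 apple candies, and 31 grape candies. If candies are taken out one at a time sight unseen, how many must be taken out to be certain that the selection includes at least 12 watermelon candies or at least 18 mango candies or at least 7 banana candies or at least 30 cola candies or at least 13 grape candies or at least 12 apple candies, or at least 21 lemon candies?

The worst case stops just short of every target: 11 watermelon, 29 cola, 17 mango, 6 banana, 20 lemon, 11 apple, 12 grape — 11 + 29 + 17 + 6 + 20 + 11 + 12 = 106 candies.
One more candy must push some flavor to its target, so 106 + 1 = 107.

107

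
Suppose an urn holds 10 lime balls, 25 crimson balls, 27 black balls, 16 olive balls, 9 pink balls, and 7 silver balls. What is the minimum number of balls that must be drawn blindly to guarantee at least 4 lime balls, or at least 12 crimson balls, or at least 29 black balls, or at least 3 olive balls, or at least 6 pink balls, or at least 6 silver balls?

The worst case stops just short of every target: 3 lime, 11 crimson, all 27 black, 2 olive, 5 pink, 5 silver — 3 + 11 + 27 + 2 + 5 + 5 = 53 balls.
One more ball must push some color to its target, so 53 + 1 = 54.

54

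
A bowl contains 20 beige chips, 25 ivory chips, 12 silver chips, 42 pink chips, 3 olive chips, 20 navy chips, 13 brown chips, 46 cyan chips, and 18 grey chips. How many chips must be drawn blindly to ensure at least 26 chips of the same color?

162

In the worst case we take at most 25 of each color, but all 20 beige, all 12 silver, all 3 olive, all 20 navy, all 13 brown, and all 18 grey (fewer than 25), giving 20 + 25 + 12 + 25 + 3 + 20 + 13 + 25 + 18 = 161.
One more chip then forces some color to 26, so 161 + 1 = 162.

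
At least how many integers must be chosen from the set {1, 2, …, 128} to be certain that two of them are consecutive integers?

65

Partition {1, …, 128} into 64 pairs: {1,2}, {3,4}, …, {127,128}.
Choosing 64 integers — say the 64 even numbers 2, 4, …, 128 — takes one from each pair and avoids the property.
Choosing 65 forces two into the same pair by pigeonhole, and those are consecutive. So 65.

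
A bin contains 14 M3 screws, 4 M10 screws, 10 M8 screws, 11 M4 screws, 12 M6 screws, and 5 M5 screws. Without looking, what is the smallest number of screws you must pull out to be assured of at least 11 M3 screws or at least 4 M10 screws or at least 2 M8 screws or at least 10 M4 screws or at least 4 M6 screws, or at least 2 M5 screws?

28

The worst case stops just short of every target: 10 M3, 3 M10, 1 M8, 9 M4, 3 M6, 1 M5 — 10 + 3 + 1 + 9 + 3 + 1 = 27 screws.
One more screw must push some size to its target, so 27 + 1 = 28.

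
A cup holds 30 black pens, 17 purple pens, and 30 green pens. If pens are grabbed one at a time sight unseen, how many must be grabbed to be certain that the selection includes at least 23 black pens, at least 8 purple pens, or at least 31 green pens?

60

The worst case stops just short of every target: 22 black, 7 purple, 30 green — 22 + 7 + 30 = 59 pens.
One more pen must push some ink color to its target, so 59 + 1 = 60.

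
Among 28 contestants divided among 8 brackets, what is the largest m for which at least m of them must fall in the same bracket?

4

The 28 contestants fall into 8 brackets.
If each of the 8 brackets held at most 3, the total would be at most 8 × 3 = 24 < 28, a contradiction.
So at least one holds ⌈28/8⌉ = 4.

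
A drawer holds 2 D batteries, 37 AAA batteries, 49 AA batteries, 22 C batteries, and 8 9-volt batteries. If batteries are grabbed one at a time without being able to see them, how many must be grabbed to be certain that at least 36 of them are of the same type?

103

Treat the 5 types as pigeonholes.
In the worst case we take at most 35 of each type, but all 2 D, all 22 C, and all 8 9-volt (fewer than 35), giving 2 + 35 + 35 + 22 + 8 = 102.
One more battery then forces some type to 36, so 102 + 1 = 103.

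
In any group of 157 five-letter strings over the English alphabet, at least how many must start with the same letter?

7

There are 26 possible first letters, which serve as the pigeonholes.
If each of the 26 possible first letters held at most 6, the total would be at most 26 × 6 = 156 < 157, a contradiction.
So at least one holds ⌈157/26⌉ = 7.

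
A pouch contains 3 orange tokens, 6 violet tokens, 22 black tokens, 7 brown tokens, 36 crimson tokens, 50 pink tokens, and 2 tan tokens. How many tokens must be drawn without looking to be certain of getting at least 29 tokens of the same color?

In the worst case we take at most 28 of each color, but all 3 orange, all 6 violet, all 22 black, all 7 brown, and all 2 tan (fewer than 28), giving 3 + 6 + 22 + 7 + 28 + 28 + 2 = 96.
One more token then forces some color to 29, so 96 + 1 = 97.

97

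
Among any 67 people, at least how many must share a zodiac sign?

6

If each of the 12 zodiac signs held at most 5, the total would be at most 12 × 5 = 60 < 67, a contradiction.
So at least one holds ⌈67/12⌉ = 6.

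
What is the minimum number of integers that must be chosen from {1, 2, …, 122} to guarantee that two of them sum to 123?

62

Partition {1, …, 122} into 61 pairs: {1,122}, {2,121}, …, {61,62}.
Choosing 61 integers — say the integers 1 through 61 — takes one from each pair and avoids the property.
Choosing 62 forces two into the same pair by pigeonhole, and those sum to 123. So 62.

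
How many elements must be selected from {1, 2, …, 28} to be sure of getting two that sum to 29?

15

Partition {1, …, 28} into 14 pairs: {1,28}, {2,27}, …, {14,15}.
Choosing 14 integers — say the integers 1 through 14 — takes one from each pair and avoids the property.
Choosing 15 forces two into the same pair by pigeonhole, and those sum to 29. So 15.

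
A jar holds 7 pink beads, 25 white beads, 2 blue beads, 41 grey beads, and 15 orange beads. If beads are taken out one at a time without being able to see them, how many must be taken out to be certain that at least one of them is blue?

The worst case draws every non-blue bead first: 7 + 25 + 41 + 15 = 88.
The next draw is then forced to be blue, giving 88 + 1 = 89.

89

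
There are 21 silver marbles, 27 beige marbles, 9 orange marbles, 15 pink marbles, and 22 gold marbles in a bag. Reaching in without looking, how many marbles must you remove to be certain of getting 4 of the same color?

16

The worst case takes 3 marbles of each color without reaching 4 of any: 5 × 3 = 15.
The next marble must bring some color to 4, so 15 + 1 = 16.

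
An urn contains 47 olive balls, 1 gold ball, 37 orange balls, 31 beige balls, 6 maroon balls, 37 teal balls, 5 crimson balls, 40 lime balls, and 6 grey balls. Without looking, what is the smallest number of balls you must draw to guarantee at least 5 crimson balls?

The worst case draws every non-crimson ball first: 47 + 1 + 37 + 31 + 6 + 37 + 40 + 6 = 205.
The next 5 draws are then forced to be crimson, giving 205 + 5 = 210.

210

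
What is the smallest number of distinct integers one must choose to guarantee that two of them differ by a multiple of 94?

Two integers differ by a multiple of 94 exactly when they share a remainder mod 94.
There are 94 residue classes mod 94, so 94 integers can all lie in distinct classes.
One more integer must repeat a residue, giving a difference divisible by 94. So n = 94 + 1 = 95.

95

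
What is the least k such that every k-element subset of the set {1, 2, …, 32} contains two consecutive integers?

Partition {1, …, 32} into 16 pairs: {1,2}, {3,4}, …, {31,32}.
Choosing 16 integers — say the 16 even numbers 2, 4, …, 32 — takes one from each pair and avoids the property.
Choosing 17 forces two into the same pair by pigeonhole, and those are consecutive. So 17.

17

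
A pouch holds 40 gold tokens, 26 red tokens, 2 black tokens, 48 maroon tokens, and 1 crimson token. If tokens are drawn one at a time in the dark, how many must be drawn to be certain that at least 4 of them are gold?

The worst case draws every non-gold token first: 26 + 2 + 48 + 1 = 77.
The next 4 draws are then forced to be gold, giving 77 + 4 = 81.

81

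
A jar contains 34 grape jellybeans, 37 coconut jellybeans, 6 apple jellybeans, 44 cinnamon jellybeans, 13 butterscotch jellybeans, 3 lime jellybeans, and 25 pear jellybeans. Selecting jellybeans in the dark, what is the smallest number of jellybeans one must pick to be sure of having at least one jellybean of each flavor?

The hardest flavor to obtain is lime: we could draw every other jellybean first — 162 − 3 = 159 jellybeans — without a single lime one.
The next draw must be lime, so 159 + 1 = 160.

160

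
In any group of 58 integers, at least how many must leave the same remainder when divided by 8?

8

If each of the 8 residue classes modulo 8 held at most 7, the total would be at most 8 × 7 = 56 < 58, a contradiction.
So at least one holds ⌈58/8⌉ = 8.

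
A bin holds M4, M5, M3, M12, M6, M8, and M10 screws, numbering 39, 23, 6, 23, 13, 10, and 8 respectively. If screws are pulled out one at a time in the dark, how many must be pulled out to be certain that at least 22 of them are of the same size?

101

In the worst case we take at most 21 of each size, but all 6 M3, all 13 M6, all 10 M8, and all 8 M10 (fewer than 21), giving 21 + 21 + 6 + 21 + 13 + 10 + 8 = 100.
One more screw then forces some size to 22, so 100 + 1 = 101.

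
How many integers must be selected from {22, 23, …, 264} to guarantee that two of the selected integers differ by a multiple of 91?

92

Group the integers by remainder mod 91; there are 91 residue classes, each nonempty in this range.
Choosing one from each class (91 integers) avoids any shared remainder.
One more choice must repeat a class, so two differ by a multiple of 91. Hence 91 + 1 = 92.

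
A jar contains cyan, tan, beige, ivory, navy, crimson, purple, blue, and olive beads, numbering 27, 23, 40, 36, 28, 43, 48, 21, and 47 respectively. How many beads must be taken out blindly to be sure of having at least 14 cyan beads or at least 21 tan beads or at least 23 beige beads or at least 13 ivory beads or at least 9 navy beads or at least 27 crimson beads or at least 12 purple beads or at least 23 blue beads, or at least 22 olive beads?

The worst case stops just short of every target: 13 cyan, 20 tan, 22 beige, 12 ivory, 8 navy, 26 crimson, 11 purple, all 21 blue, 21 olive — 13 + 20 + 22 + 12 + 8 + 26 + 11 + 21 + 21 = 154 beads.
One more bead must push some color to its target, so 154 + 1 = 155.

155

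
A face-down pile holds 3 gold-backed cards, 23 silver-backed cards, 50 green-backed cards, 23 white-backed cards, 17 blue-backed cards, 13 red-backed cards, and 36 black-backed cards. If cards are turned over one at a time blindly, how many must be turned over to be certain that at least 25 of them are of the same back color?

Treat the 7 back colors as pigeonholes.
In the worst case we take at most 24 of each back color, but all 3 gold-backed, all 23 silver-backed, all 23 white-backed, all 17 blue-backed, and all 13 red-backed (fewer than 24), giving 3 + 23 + 24 + 23 + 17 + 13 + 24 = 127.
One more card then forces some back color to 25, so 127 + 1 = 128.

128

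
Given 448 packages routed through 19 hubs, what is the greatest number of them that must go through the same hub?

24

The 448 packages fall into 19 hubs.
If each of the 19 hubs held at most 23, the total would be at most 19 × 23 = 437 < 448, a contradiction.
So at least one holds ⌈448/19⌉ = 24.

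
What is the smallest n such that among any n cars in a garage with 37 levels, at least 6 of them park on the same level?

186

There are 37 levels acting as pigeonholes.
With 37 × 5 = 185 cars we could place exactly 5 in each, with no class reaching 6.
One more forces some class to hold 6, so 185 + 1 = 186.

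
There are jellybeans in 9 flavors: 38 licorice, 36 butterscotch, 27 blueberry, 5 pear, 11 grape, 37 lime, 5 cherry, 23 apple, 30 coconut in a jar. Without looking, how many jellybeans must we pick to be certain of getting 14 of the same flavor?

In the worst case we take at most 13 of each flavor, but all 5 pear, all 11 grape, and all 5 cherry (fewer than 13), giving 13 + 13 + 13 + 5 + 11 + 13 + 5 + 13 + 13 = 99.
One more jellybean then forces some flavor to 14, so 99 + 1 = 100.

100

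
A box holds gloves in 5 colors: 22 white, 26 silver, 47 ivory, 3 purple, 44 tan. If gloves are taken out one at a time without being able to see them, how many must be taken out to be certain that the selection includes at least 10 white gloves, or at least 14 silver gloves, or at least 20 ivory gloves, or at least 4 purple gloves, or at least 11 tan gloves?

The worst case stops just short of every target: 9 white, 13 silver, 19 ivory, 3 purple, 10 tan — 9 + 13 + 19 + 3 + 10 = 54 gloves.
One more glove must push some color to its target, so 54 + 1 = 55.

55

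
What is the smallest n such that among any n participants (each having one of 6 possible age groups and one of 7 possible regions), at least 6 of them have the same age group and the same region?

There are 6 × 7 = 42 (age group, region) combinations acting as pigeonholes.
With 42 × 5 = 210 participants we could place exactly 5 in each, with no (age group, region) pair reaching 6.
One more forces some (age group, region) pair to hold 6, so 210 + 1 = 211.

211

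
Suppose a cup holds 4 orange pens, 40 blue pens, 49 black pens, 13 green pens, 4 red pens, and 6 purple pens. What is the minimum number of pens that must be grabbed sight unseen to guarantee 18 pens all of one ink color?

62

In the worst case we take at most 17 of each ink color, but all 4 orange, all 13 green, all 4 red, and all 6 purple (fewer than 17), giving 4 + 17 + 17 + 13 + 4 + 6 = 61.
One more pen then forces some ink color to 18, so 61 + 1 = 62.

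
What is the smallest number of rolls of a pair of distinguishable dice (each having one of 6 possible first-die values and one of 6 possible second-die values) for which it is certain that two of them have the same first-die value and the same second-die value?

37

There are 6 × 6 = 36 (first-die value, second-die value) combinations acting as pigeonholes.
With 36 rolls of a pair of distinguishable dice we could place one in each, avoiding any repeat.
One more forces some (first-die value, second-die value) pair to hold 2, so 36 + 1 = 37.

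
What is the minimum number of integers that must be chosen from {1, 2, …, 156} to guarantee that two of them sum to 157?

Partition {1, …, 156} into 78 pairs: {1,156}, {2,155}, …, {78,79}.
Choosing 78 integers — say the integers 1 through 78 — takes one from each pair and avoids the property.
Choosing 79 forces two into the same pair by pigeonhole, and those sum to 157. So 79.

79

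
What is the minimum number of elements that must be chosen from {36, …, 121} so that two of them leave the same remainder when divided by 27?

Group the integers by remainder mod 27; there are 27 residue classes, each nonempty in this range.
Choosing one from each class (27 integers) avoids any shared remainder.
One more choice must repeat a class, so two differ by a multiple of 27. Hence 27 + 1 = 28.

28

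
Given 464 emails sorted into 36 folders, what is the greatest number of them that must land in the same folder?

If each of the 36 folders held at most 12, the total would be at most 36 × 12 = 432 < 464, a contradiction.
So at least one holds ⌈464/36⌉ = 13.

13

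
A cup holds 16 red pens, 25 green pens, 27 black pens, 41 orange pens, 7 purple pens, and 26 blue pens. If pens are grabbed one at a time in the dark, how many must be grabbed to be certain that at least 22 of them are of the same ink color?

108

In the worst case we take at most 21 of each ink color, but all 16 red and all 7 purple (fewer than 21), giving 16 + 21 + 21 + 21 + 7 + 21 = 107.
One more pen then forces some ink color to 22, so 107 + 1 = 108.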